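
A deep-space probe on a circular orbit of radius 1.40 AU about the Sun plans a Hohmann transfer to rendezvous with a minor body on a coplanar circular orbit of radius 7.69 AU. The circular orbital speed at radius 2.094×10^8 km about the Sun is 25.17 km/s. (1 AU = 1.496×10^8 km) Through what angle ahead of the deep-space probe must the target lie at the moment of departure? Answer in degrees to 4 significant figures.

From the circular-orbit relation v² = μ/r at r = 2.094×10^8 km: μ = v²r = (25.17)² × 2.094×10^8 = 1.32661×10^11 km³/s².
In km: r₁ = 1.40 × 1.496×10^8 = 2.0944×10^8 km; r₂ = 7.69 × 1.496×10^8 = 1.150424×10^9 km.
Semi-major axis of the transfer orbit: a_t = (2.0944×10^8 + 1.150424×10^9)/2 = 6.79932×10^8 km.
The half-period of the transfer ellipse is t = π√(a_t³/μ) = 1.529243×10^8 s.
The target's mean motion on its circular orbit is ω₂ = √(μ/r₂³) = 9.334362×10^-9 rad/s.
Angle swept by the target during transfer: ω₂·t = 1.4275 rad = 81.79°.
Arrival is 180° from departure on the ellipse, so φ = 180° − 81.79° = 98.21°.

φ = 98.21°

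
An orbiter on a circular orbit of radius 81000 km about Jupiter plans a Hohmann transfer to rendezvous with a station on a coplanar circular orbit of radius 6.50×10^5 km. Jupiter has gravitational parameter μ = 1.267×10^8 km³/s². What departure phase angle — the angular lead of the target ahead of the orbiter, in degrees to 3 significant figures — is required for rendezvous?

φ = 104°

Semi-major axis of the transfer orbit: a_t = (81000 + 6.500×10^5)/2 = 3.655×10^5 km.
Transfer time t = π√(a_t³/μ) = 61670 s.
The target's mean motion on its circular orbit is ω₂ = √(μ/r₂³) = 2.148×10^-5 rad/s.
Angle swept by the target during transfer: ω₂·t = 1.3247 rad = 75.90°.
Arrival is 180° from departure on the ellipse, so φ = 180° − 75.90° = 104°.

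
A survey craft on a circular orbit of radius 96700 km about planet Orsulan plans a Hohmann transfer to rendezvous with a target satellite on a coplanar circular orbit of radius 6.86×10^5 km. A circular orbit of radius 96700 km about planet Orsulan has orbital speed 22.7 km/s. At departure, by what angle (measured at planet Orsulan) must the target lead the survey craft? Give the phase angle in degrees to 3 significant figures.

From the circular-orbit relation v² = μ/r at r = 96700 km: μ = v²r = (22.7)² × 96700 = 4.98285×10^7 km³/s².
Semi-major axis of the transfer orbit: a_t = (96700 + 6.860×10^5)/2 = 3.9135×10^5 km.
Transfer time t = π√(a_t³/μ) = 1.0896×10^5 s.
Target angular speed ω₂ = √(μ/r₂³) = 1.2424×10^-5 rad/s.
Angle swept by the target during transfer: ω₂·t = 1.3537 rad = 77.56°.
The survey craft traverses 180° on the transfer ellipse, so the target must lead by 180° − 77.56° = 102°.

φ = 102°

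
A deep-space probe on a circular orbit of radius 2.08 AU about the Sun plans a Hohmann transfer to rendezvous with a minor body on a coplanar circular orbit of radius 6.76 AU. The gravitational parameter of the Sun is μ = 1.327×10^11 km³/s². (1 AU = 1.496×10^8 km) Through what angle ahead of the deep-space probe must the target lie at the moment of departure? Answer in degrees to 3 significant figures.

φ = 84.8°

In km: r₁ = 2.08 × 1.496×10^8 = 3.11168×10^8 km; r₂ = 6.76 × 1.496×10^8 = 1.011296×10^9 km.
Semi-major axis of the transfer orbit: a_t = (3.11168×10^8 + 1.011296×10^9)/2 = 6.61232×10^8 km.
Transfer time t = π√(a_t³/μ) = 1.466×10^8 s.
Target angular speed ω₂ = √(μ/r₂³) = 1.133×10^-8 rad/s.
Angle swept by the target during transfer: ω₂·t = 1.661 rad = 95.17°.
The deep-space probe traverses 180° on the transfer ellipse, so the target must lead by 180° − 95.17° = 84.8°.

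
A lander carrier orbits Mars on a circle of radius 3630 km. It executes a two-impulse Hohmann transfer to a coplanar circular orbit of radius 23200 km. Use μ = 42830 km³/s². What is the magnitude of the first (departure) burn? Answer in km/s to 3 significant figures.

Δv₁ = 1.08 km/s

Transfer-ellipse semi-major axis a_t = (r₁ + r₂)/2 = (3630 + 23200)/2 = 13415 km.
On the circular orbit at r = 3630 km, v_c = √(μ/r) = 3.435 km/s.
Vis-viva on the transfer ellipse at r = 3630 km gives v_t = √[μ(2/r − 1/a_t)] = 4.517 km/s.
Δv₁ = |v_t − v_c| = |4.517 − 3.435| = 1.082 km/s.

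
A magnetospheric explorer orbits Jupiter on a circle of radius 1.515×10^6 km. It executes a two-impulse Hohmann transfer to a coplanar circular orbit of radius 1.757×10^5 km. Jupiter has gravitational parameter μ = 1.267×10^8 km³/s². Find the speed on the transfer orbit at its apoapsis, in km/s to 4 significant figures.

Semi-major axis of the transfer orbit: a_t = (1.515×10^6 + 1.757×10^5)/2 = 8.4535×10^5 km.
The apoapsis of the transfer ellipse is at r = 1.515×10^6 km.
From the vis-viva equation, v = √[μ(2/r − 1/a_t)] = 4.169 km/s.

v = 4.169 km/s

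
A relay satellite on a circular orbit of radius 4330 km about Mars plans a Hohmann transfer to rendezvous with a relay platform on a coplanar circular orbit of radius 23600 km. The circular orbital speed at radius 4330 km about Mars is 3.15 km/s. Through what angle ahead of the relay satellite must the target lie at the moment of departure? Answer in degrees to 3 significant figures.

From the circular-orbit relation v² = μ/r at r = 4330 km: μ = v²r = (3.15)² × 4330 = 42964.4 km³/s².
Transfer-ellipse semi-major axis a_t = (r₁ + r₂)/2 = (4330 + 23600)/2 = 13965 km.
The half-period of the transfer ellipse is t = π√(a_t³/μ) = 25010 s.
Target angular speed ω₂ = √(μ/r₂³) = 5.717×10^-5 rad/s.
Angle swept by the target during transfer: ω₂·t = 1.430 rad = 81.93°.
The relay satellite traverses 180° on the transfer ellipse, so the target must lead by 180° − 81.93° = 98.1°.

φ = 98.1°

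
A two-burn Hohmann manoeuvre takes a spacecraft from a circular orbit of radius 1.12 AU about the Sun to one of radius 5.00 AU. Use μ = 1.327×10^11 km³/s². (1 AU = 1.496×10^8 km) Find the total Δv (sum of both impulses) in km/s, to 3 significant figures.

In km: r₁ = 1.12 × 1.496×10^8 = 1.67552×10^8 km; r₂ = 5.00 × 1.496×10^8 = 7.480×10^8 km.
Transfer-ellipse semi-major axis a_t = (r₁ + r₂)/2 = (1.67552×10^8 + 7.480×10^8)/2 = 4.57776×10^8 km.
At r₁ the circular-orbit speed is v₁ = √(μ/r₁) = 28.1424 km/s.
On the transfer ellipse at r₁, vis-viva equation gives v_p = √[μ(2/r₁ − 1/a_t)] = 35.9737 km/s.
First burn Δv₁ = |v_p − v₁| = 7.831 km/s.
At r₂, v₂ = √(μ/r₂) = 13.319 km/s.
Transfer-orbit speed at r₂: v_a = √[μ(2/r₂ − 1/a_t)] = 8.0581 km/s.
Second burn Δv₂ = |v₂ − v_a| = 5.261 km/s.
Total Δv = Δv₁ + Δv₂ = 13.09 km/s.

Δv = 13.1 km/s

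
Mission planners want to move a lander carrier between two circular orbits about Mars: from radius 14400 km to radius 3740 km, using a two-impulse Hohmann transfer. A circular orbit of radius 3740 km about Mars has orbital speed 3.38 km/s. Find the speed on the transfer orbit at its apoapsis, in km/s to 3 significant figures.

From the circular-orbit relation v² = μ/r at r = 3740 km: μ = v²r = (3.38)² × 3740 = 42727.3 km³/s².
The Hohmann ellipse has a_t = (r₁ + r₂)/2 = 9070 km.
At apoapsis, r = 14400 km.
Vis-viva: v = √[μ(2/r − 1/a_t)] = √[42727.3 × (2/14400 − 1/9070)] = 1.106 km/s.

v = 1.11 km/s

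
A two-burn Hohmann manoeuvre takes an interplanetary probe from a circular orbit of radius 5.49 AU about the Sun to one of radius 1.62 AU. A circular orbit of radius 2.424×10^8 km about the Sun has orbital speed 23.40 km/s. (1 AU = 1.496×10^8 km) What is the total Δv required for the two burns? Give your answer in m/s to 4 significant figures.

Δv = 9811 m/s

From the circular-orbit relation v² = μ/r at r = 2.424×10^8 km: μ = v²r = (23.40)² × 2.424×10^8 = 1.32729×10^11 km³/s².
In km: r₁ = 5.49 × 1.496×10^8 = 8.21304×10^8 km; r₂ = 1.62 × 1.496×10^8 = 2.42352×10^8 km.
Transfer-ellipse semi-major axis a_t = (r₁ + r₂)/2 = (8.21304×10^8 + 2.42352×10^8)/2 = 5.31828×10^8 km.
At r₁ the circular-orbit speed is v₁ = √(μ/r₁) = 12.7125 km/s.
On the transfer ellipse at r₁, vis-viva equation gives v_a = √[μ(2/r₁ − 1/a_t)] = 8.58159 km/s.
First burn Δv₁ = |v_a − v₁| = 4.131 km/s.
At r₂, v₂ = √(μ/r₂) = 23.40 km/s.
Transfer-orbit speed at r₂: v_p = √[μ(2/r₂ − 1/a_t)] = 29.08 km/s.
Second burn Δv₂ = |v₂ − v_p| = 5.680 km/s.
Δv = Δv₁ + Δv₂ = 4.131 + 5.680 = 9.811 km/s.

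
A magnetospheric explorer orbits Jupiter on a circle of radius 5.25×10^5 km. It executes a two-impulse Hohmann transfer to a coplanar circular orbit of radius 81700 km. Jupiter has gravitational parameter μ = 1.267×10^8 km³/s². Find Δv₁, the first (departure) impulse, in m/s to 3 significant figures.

Δv₁ = 7470 m/s

Transfer-ellipse semi-major axis a_t = (r₁ + r₂)/2 = (5.250×10^5 + 81700)/2 = 3.0335×10^5 km.
On the circular orbit at r = 5.250×10^5 km, v_c = √(μ/r) = 15.535 km/s.
Transfer-orbit speed at the same r (vis-viva, a = a_t): v_t = √[μ(2/r − 1/a_t)] = 8.0621 km/s.
Δv₁ = |v_t − v_c| = |8.0621 − 15.535| = 7.473 km/s.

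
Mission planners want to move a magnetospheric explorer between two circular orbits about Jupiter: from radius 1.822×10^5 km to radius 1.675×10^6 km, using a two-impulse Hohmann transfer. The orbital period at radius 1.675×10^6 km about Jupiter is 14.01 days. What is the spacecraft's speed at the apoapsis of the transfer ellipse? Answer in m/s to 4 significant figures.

v = 3851 m/s

From Kepler's third law T² = 4π²r³/μ at r = 1.675×10^6 km, T = 14.01 days = 14.01 × 86400 s = 1.210464×10^6 s: μ = 4π²r³/T² = 1.26619×10^8 km³/s².
The Hohmann ellipse has a_t = (r₁ + r₂)/2 = 9.286×10^5 km.
At apoapsis, r = 1.675×10^6 km.
Applying v² = μ(2/r − 1/a_t): v = 3.851 km/s.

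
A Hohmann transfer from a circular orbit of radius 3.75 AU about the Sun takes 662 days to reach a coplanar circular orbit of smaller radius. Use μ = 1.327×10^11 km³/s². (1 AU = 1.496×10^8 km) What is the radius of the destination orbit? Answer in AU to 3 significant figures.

In km: r₁ = 3.75 × 1.496×10^8 = 5.610×10^8 km.
Transfer time t = 662 days = 5.71968×10^7 s, and t = π√(a_t³/μ).
So a_t = (μ t²/π²)^(1/3) = (1.327×10^11 × (5.71968×10^7)² / π²)^(1/3) = 3.5300×10^8 km.
Since a_t = (r₁ + r₂)/2, r₂ = 2a_t − r₁ = 2×3.5300×10^8 − 5.610×10^8 = 1.450×10^8 km.
In AU: r₂ = 1.450×10^8 / 1.496×10^8 = 0.969 AU.

r₂ = 0.969 AU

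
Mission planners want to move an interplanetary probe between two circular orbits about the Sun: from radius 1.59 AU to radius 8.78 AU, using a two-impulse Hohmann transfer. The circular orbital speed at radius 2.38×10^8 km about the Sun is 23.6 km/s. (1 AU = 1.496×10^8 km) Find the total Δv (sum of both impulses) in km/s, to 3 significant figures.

From the circular-orbit relation v² = μ/r at r = 2.38×10^8 km: μ = v²r = (23.6)² × 2.38×10^8 = 1.32556×10^11 km³/s².
In km: r₁ = 1.59 × 1.496×10^8 = 2.37864×10^8 km; r₂ = 8.78 × 1.496×10^8 = 1.313488×10^9 km.
The Hohmann ellipse has a_t = (r₁ + r₂)/2 = 7.75676×10^8 km.
At r₁ the circular-orbit speed is v₁ = √(μ/r₁) = 23.6067 km/s.
Transfer-orbit speed at r₁ (vis-viva): v_p = √[μ(2/r₁ − 1/a_t)] = 30.7191 km/s.
First burn Δv₁ = |v_p − v₁| = 7.1124 km/s.
Circular speed at r₂: v₂ = √(μ/r₂) = 10.04587 km/s.
Transfer-orbit speed at r₂: v_a = √[μ(2/r₂ − 1/a_t)] = 5.563033 km/s.
Second burn Δv₂ = |v₂ − v_a| = 4.4828 km/s.
Δv = Δv₁ + Δv₂ = 7.1124 + 4.4828 = 11.60 km/s.

Δv = 11.6 km/s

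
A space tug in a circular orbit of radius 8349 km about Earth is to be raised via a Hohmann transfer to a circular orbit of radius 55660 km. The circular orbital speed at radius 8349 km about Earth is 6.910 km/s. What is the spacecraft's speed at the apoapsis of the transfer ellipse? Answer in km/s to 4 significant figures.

v = 1.367 km/s

From the circular-orbit relation v² = μ/r at r = 8349 km: μ = v²r = (6.910)² × 8349 = 3.98649×10^5 km³/s².
Transfer-ellipse semi-major axis a_t = (r₁ + r₂)/2 = (8349 + 55660)/2 = 32004.5 km.
The apoapsis of the transfer ellipse is at r = 55660 km.
Applying v² = μ(2/r − 1/a_t): v = 1.367 km/s.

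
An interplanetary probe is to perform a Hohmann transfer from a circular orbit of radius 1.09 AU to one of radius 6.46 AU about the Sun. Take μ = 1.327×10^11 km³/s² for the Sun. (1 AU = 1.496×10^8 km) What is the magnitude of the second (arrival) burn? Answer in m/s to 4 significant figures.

In km: r₁ = 1.09 × 1.496×10^8 = 1.63064×10^8 km; r₂ = 6.46 × 1.496×10^8 = 9.66416×10^8 km.
Transfer-ellipse semi-major axis a_t = (r₁ + r₂)/2 = (1.63064×10^8 + 9.66416×10^8)/2 = 5.6474×10^8 km.
On the circular orbit at r = 9.66416×10^8 km, v_c = √(μ/r) = 11.718 km/s.
Vis-viva on the transfer ellipse at r = 9.66416×10^8 km gives v_t = √[μ(2/r − 1/a_t)] = 6.2966 km/s.
Δv₂ = |v_t − v_c| = |6.2966 − 11.718| = 5.421 km/s.

Δv₂ = 5421 m/s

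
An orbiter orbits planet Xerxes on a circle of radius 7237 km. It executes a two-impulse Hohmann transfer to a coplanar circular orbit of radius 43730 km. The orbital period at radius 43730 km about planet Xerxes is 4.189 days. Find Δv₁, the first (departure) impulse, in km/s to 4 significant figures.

From Kepler's third law T² = 4π²r³/μ at r = 43730 km, T = 4.189 days = 4.189 × 86400 s = 3.619296×10^5 s: μ = 4π²r³/T² = 25202.9 km³/s².
Transfer-ellipse semi-major axis a_t = (r₁ + r₂)/2 = (7237 + 43730)/2 = 25483.5 km.
On the circular orbit at r = 7237 km, v_c = √(μ/r) = 1.86615 km/s.
Vis-viva on the transfer ellipse at r = 7237 km gives v_t = √[μ(2/r − 1/a_t)] = 2.44459 km/s.
Δv₁ = |v_t − v_c| = |2.44459 − 1.86615| = 0.5784 km/s.

Δv₁ = 0.5784 km/s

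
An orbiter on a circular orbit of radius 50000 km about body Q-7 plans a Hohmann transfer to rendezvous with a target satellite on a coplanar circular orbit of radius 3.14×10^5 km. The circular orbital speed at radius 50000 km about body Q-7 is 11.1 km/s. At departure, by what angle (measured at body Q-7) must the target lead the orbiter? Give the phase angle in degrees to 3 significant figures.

φ = 101°

From the circular-orbit relation v² = μ/r at r = 50000 km: μ = v²r = (11.1)² × 50000 = 6.16050×10^6 km³/s².
Semi-major axis of the transfer orbit: a_t = (50000 + 3.140×10^5)/2 = 1.820×10^5 km.
The half-period of the transfer ellipse is t = π√(a_t³/μ) = 98276 s.
Target angular speed ω₂ = √(μ/r₂³) = 1.4106×10^-5 rad/s.
Angle swept by the target during transfer: ω₂·t = 1.3863 rad = 79.43°.
The orbiter traverses 180° on the transfer ellipse, so the target must lead by 180° − 79.43° = 101°.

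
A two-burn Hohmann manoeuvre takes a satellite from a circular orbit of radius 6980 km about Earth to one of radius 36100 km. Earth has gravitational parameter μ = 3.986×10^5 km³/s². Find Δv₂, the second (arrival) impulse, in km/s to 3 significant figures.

Semi-major axis of the transfer orbit: a_t = (6980 + 36100)/2 = 21540 km.
Circular speed at r = 36100 km: v_c = √(μ/r) = 3.323 km/s.
Vis-viva on the transfer ellipse at r = 36100 km gives v_t = √[μ(2/r − 1/a_t)] = 1.892 km/s.
Δv₂ = |v_t − v_c| = |1.892 − 3.323| = 1.431 km/s.

Δv₂ = 1.43 km/s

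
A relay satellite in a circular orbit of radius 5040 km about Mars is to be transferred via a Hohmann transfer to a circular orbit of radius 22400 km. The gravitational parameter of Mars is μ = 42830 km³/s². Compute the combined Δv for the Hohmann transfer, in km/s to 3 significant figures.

The Hohmann ellipse has a_t = (r₁ + r₂)/2 = 13720 km.
At r₁ the circular-orbit speed is v₁ = √(μ/r₁) = 2.9151 km/s.
Transfer-orbit speed at r₁ (v² = μ(2/r − 1/a)): v_p = √[μ(2/r₁ − 1/a_t)] = 3.7248 km/s.
First burn Δv₁ = |v_p − v₁| = 0.8097 km/s.
At r₂, v₂ = √(μ/r₂) = 1.3828 km/s.
Transfer-orbit speed at r₂: v_a = √[μ(2/r₂ − 1/a_t)] = 0.83809 km/s.
Second burn Δv₂ = |v₂ − v_a| = 0.5447 km/s.
Total Δv = Δv₁ + Δv₂ = 1.354 km/s.

Δv = 1.35 km/s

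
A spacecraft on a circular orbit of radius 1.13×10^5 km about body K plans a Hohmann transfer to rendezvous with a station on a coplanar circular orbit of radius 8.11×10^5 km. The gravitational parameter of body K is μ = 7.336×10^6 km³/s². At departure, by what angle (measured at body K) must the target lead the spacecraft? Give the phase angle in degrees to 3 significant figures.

φ = 103°

The Hohmann ellipse has a_t = (r₁ + r₂)/2 = 4.620×10^5 km.
The half-period of the transfer ellipse is t = π√(a_t³/μ) = 3.64236×10^5 s.
Target angular speed ω₂ = √(μ/r₂³) = 3.70850×10^-6 rad/s.
Angle swept by the target during transfer: ω₂·t = 1.35077 rad = 77.39°.
The spacecraft traverses 180° on the transfer ellipse, so the target must lead by 180° − 77.39° = 103°.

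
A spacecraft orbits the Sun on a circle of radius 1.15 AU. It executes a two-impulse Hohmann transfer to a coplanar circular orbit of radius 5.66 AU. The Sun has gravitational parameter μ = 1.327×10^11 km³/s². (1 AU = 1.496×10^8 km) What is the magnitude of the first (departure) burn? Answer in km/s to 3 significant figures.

Δv₁ = 8.03 km/s

In km: r₁ = 1.15 × 1.496×10^8 = 1.7204×10^8 km; r₂ = 5.66 × 1.496×10^8 = 8.46736×10^8 km.
The Hohmann ellipse has a_t = (r₁ + r₂)/2 = 5.09388×10^8 km.
On the circular orbit at r = 1.7204×10^8 km, v_c = √(μ/r) = 27.773 km/s.
Transfer-orbit speed at the same r (vis-viva, a = a_t): v_t = √[μ(2/r − 1/a_t)] = 35.807 km/s.
Δv₁ = |v_t − v_c| = |35.807 − 27.773| = 8.034 km/s.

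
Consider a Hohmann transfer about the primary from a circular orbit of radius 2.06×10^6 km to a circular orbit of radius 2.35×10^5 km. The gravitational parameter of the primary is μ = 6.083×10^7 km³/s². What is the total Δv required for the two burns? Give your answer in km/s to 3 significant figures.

The Hohmann ellipse has a_t = (r₁ + r₂)/2 = 1.1475×10^6 km.
Circular speed at r₁: v₁ = √(μ/r₁) = √(6.083×10^7/2.060×10^6) = 5.434 km/s.
On the transfer ellipse at r₁, v² = μ(2/r − 1/a) gives v_a = √[μ(2/r₁ − 1/a_t)] = 2.459 km/s.
First burn Δv₁ = |v_a − v₁| = 2.975 km/s.
At r₂, v₂ = √(μ/r₂) = 16.089 km/s.
Transfer-orbit speed at r₂: v_p = √[μ(2/r₂ − 1/a_t)] = 21.557 km/s.
Second burn Δv₂ = |v₂ − v_p| = 5.468 km/s.
Δv = Δv₁ + Δv₂ = 2.975 + 5.468 = 8.443 km/s.

Δv = 8.44 km/s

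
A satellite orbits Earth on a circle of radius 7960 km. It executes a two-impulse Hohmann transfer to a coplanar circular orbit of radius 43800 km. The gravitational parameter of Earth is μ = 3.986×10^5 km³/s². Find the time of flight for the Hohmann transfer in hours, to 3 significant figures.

t = 5.75 hours

Semi-major axis of the transfer orbit: a_t = (7960 + 43800)/2 = 25880 km.
Half the transfer-orbit period gives t = π√(a_t³/μ) = 20717 s.
Converting: 20717 s ÷ 3600 s/hour = 5.75 hours.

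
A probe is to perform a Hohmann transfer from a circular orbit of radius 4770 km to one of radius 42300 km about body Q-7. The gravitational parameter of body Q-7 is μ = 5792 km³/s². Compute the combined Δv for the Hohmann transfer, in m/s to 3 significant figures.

Δv = 579 m/s

The Hohmann ellipse has a_t = (r₁ + r₂)/2 = 23535 km.
Circular speed at r₁: v₁ = √(μ/r₁) = √(5792/4770) = 1.1019 km/s.
Transfer-orbit speed at r₁ (vis-viva): v_p = √[μ(2/r₁ − 1/a_t)] = 1.4773 km/s.
First burn Δv₁ = |v_p − v₁| = 0.3754 km/s.
Circular speed at r₂: v₂ = √(μ/r₂) = 0.3700 km/s.
Transfer-orbit speed at r₂: v_a = √[μ(2/r₂ − 1/a_t)] = 0.1666 km/s.
Second burn Δv₂ = |v₂ − v_a| = 0.2034 km/s.
Δv = Δv₁ + Δv₂ = 0.3754 + 0.2034 = 0.5788 km/s.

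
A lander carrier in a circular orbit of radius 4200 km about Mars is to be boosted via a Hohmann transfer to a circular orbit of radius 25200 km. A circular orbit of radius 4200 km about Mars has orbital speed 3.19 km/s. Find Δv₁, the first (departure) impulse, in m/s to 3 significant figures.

Δv₁ = 987 m/s

From the circular-orbit relation v² = μ/r at r = 4200 km: μ = v²r = (3.19)² × 4200 = 42739.6 km³/s².
Transfer-ellipse semi-major axis a_t = (r₁ + r₂)/2 = (4200 + 25200)/2 = 14700 km.
On the circular orbit at r = 4200 km, v_c = √(μ/r) = 3.1900 km/s.
Vis-viva on the transfer ellipse at r = 4200 km gives v_t = √[μ(2/r − 1/a_t)] = 4.1767 km/s.
Δv₁ = |v_t − v_c| = |4.1767 − 3.1900| = 0.9867 km/s.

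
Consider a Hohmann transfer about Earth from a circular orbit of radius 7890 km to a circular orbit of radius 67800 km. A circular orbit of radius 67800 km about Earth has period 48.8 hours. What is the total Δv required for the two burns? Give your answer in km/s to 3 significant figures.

From Kepler's third law T² = 4π²r³/μ at r = 67800 km, T = 48.8 hours = 48.8 × 3600 s = 1.7568×10^5 s: μ = 4π²r³/T² = 3.98661×10^5 km³/s².
Semi-major axis of the transfer orbit: a_t = (7890 + 67800)/2 = 37845 km.
Circular speed at r₁: v₁ = √(μ/r₁) = √(3.98661×10^5/7890) = 7.108 km/s.
On the transfer ellipse at r₁, vis-viva equation gives v_p = √[μ(2/r₁ − 1/a_t)] = 9.514 km/s.
First burn Δv₁ = |v_p − v₁| = 2.406 km/s.
Circular speed at r₂: v₂ = √(μ/r₂) = 2.425 km/s.
Transfer-orbit speed at r₂: v_a = √[μ(2/r₂ − 1/a_t)] = 1.107 km/s.
Second burn Δv₂ = |v₂ − v_a| = 1.318 km/s.
Δv = Δv₁ + Δv₂ = 2.406 + 1.318 = 3.724 km/s.

Δv = 3.72 km/s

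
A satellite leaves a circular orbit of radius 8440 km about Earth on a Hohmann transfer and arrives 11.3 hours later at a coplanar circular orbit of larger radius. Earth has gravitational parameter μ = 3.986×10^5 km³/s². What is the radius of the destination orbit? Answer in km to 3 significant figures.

Transfer time t = 11.3 hours = 40680 s, and t = π√(a_t³/μ).
So a_t = (μ t²/π²)^(1/3) = (3.986×10^5 × (40680)² / π²)^(1/3) = 40582 km.
Since a_t = (r₁ + r₂)/2, r₂ = 2a_t − r₁ = 2×40582 − 8440 = 72724 km.

r₂ = 72700 km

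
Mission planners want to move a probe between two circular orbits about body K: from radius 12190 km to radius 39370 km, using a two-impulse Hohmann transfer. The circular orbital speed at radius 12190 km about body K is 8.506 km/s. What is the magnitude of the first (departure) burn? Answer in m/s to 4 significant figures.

Δv₁ = 2006 m/s

From the circular-orbit relation v² = μ/r at r = 12190 km: μ = v²r = (8.506)² × 12190 = 8.81971×10^5 km³/s².
Semi-major axis of the transfer orbit: a_t = (12190 + 39370)/2 = 25780 km.
On the circular orbit at r = 12190 km, v_c = √(μ/r) = 8.5060 km/s.
Transfer-orbit speed at the same r (vis-viva, a = a_t): v_t = √[μ(2/r − 1/a_t)] = 10.512 km/s.
Δv₁ = |v_t − v_c| = |10.512 − 8.5060| = 2.006 km/s.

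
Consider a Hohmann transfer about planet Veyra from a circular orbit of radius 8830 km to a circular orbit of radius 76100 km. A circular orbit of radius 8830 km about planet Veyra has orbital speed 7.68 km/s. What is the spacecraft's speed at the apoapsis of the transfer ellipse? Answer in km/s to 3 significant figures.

v = 1.19 km/s

From the circular-orbit relation v² = μ/r at r = 8830 km: μ = v²r = (7.68)² × 8830 = 5.20815×10^5 km³/s².
Transfer-ellipse semi-major axis a_t = (r₁ + r₂)/2 = (8830 + 76100)/2 = 42465 km.
The apoapsis of the transfer ellipse is at r = 76100 km.
Applying v² = μ(2/r − 1/a_t): v = 1.193 km/s.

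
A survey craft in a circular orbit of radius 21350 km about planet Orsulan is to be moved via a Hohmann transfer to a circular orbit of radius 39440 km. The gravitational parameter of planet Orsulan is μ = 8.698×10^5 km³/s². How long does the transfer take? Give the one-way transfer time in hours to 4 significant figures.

t = 4.958 hours

Semi-major axis of the transfer orbit: a_t = (21350 + 39440)/2 = 30395 km.
By Kepler's third law the transfer-orbit period is T = 2π√(a_t³/μ), so t = T/2 = 17850 s.
Converting: 17850 s ÷ 3600 s/hour = 4.958 hours.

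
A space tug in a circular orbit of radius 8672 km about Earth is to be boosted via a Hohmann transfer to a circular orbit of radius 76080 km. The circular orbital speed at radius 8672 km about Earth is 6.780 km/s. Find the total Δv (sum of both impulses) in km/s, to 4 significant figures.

From the circular-orbit relation v² = μ/r at r = 8672 km: μ = v²r = (6.780)² × 8672 = 3.98638×10^5 km³/s².
The Hohmann ellipse has a_t = (r₁ + r₂)/2 = 42376 km.
At r₁ the circular-orbit speed is v₁ = √(μ/r₁) = 6.7800 km/s.
On the transfer ellipse at r₁, vis-viva gives v_p = √[μ(2/r₁ − 1/a_t)] = 9.0846 km/s.
First burn Δv₁ = |v_p − v₁| = 2.3046 km/s.
Circular speed at r₂: v₂ = √(μ/r₂) = 2.2890 km/s.
Transfer-orbit speed at r₂: v_a = √[μ(2/r₂ − 1/a_t)] = 1.0355 km/s.
Second burn Δv₂ = |v₂ − v_a| = 1.2535 km/s.
Δv = Δv₁ + Δv₂ = 2.3046 + 1.2535 = 3.558 km/s.

Δv = 3.558 km/s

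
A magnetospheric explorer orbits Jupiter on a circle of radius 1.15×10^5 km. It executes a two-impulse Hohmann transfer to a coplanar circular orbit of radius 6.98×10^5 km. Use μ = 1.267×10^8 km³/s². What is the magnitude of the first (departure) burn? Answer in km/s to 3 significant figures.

Δv₁ = 10.3 km/s

Transfer-ellipse semi-major axis a_t = (r₁ + r₂)/2 = (1.150×10^5 + 6.980×10^5)/2 = 4.065×10^5 km.
Circular speed at r = 1.150×10^5 km: v_c = √(μ/r) = 33.19 km/s.
Transfer-orbit speed at the same r (vis-viva, a = a_t): v_t = √[μ(2/r − 1/a_t)] = 43.49 km/s.
Δv₁ = |v_t − v_c| = |43.49 − 33.19| = 10.30 km/s.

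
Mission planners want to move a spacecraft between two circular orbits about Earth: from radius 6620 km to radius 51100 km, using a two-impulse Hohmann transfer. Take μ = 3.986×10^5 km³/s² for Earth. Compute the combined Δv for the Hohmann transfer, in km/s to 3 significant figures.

Δv = 4.02 km/s

Semi-major axis of the transfer orbit: a_t = (6620 + 51100)/2 = 28860 km.
At r₁ the circular-orbit speed is v₁ = √(μ/r₁) = 7.75961 km/s.
Transfer-orbit speed at r₁ (vis-viva equation): v_p = √[μ(2/r₁ − 1/a_t)] = 10.3253 km/s.
First burn Δv₁ = |v_p − v₁| = 2.566 km/s.
Circular speed at r₂: v₂ = √(μ/r₂) = 2.793 km/s.
Transfer-orbit speed at r₂: v_a = √[μ(2/r₂ − 1/a_t)] = 1.338 km/s.
Second burn Δv₂ = |v₂ − v_a| = 1.455 km/s.
Δv = Δv₁ + Δv₂ = 2.566 + 1.455 = 4.021 km/s.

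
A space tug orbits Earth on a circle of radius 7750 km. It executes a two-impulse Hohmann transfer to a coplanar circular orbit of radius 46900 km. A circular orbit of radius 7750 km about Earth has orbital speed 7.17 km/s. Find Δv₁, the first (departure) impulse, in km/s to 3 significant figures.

From the circular-orbit relation v² = μ/r at r = 7750 km: μ = v²r = (7.17)² × 7750 = 3.98419×10^5 km³/s².
The Hohmann ellipse has a_t = (r₁ + r₂)/2 = 27325 km.
On the circular orbit at r = 7750 km, v_c = √(μ/r) = 7.170 km/s.
Vis-viva on the transfer ellipse at r = 7750 km gives v_t = √[μ(2/r − 1/a_t)] = 9.393 km/s.
Δv₁ = |v_t − v_c| = |9.393 − 7.170| = 2.223 km/s.

Δv₁ = 2.22 km/s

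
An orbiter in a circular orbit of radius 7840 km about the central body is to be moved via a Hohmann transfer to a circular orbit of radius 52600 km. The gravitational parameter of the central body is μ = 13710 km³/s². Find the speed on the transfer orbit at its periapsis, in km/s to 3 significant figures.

The Hohmann ellipse has a_t = (r₁ + r₂)/2 = 30220 km.
The periapsis of the transfer ellipse is at r = 7840 km.
Applying v² = μ(2/r − 1/a_t): v = 1.745 km/s.

v = 1.74 km/s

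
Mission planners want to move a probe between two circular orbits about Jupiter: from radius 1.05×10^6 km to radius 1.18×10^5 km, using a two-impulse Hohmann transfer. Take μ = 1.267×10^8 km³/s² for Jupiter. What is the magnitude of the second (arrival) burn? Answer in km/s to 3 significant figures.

Semi-major axis of the transfer orbit: a_t = (1.050×10^6 + 1.180×10^5)/2 = 5.840×10^5 km.
On the circular orbit at r = 1.180×10^5 km, v_c = √(μ/r) = 32.77 km/s.
Vis-viva on the transfer ellipse at r = 1.180×10^5 km gives v_t = √[μ(2/r − 1/a_t)] = 43.94 km/s.
Δv₂ = |v_t − v_c| = |43.94 − 32.77| = 11.17 km/s.

Δv₂ = 11.2 km/s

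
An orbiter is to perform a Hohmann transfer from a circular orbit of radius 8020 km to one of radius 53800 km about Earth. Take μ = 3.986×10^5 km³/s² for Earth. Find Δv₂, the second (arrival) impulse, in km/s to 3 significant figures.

Transfer-ellipse semi-major axis a_t = (r₁ + r₂)/2 = (8020 + 53800)/2 = 30910 km.
On the circular orbit at r = 53800 km, v_c = √(μ/r) = 2.7219 km/s.
Transfer-orbit speed at the same r (vis-viva, a = a_t): v_t = √[μ(2/r − 1/a_t)] = 1.3865 km/s.
Δv₂ = |v_t − v_c| = |1.3865 − 2.7219| = 1.335 km/s.

Δv₂ = 1.34 km/s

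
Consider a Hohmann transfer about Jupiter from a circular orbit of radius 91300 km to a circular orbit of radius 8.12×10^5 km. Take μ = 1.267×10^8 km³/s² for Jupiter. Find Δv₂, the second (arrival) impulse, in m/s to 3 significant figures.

Δv₂ = 6880 m/s

Semi-major axis of the transfer orbit: a_t = (91300 + 8.120×10^5)/2 = 4.5165×10^5 km.
Circular speed at r = 8.120×10^5 km: v_c = √(μ/r) = 12.491 km/s.
Vis-viva on the transfer ellipse at r = 8.120×10^5 km gives v_t = √[μ(2/r − 1/a_t)] = 5.6162 km/s.
Δv₂ = |v_t − v_c| = |5.6162 − 12.491| = 6.875 km/s.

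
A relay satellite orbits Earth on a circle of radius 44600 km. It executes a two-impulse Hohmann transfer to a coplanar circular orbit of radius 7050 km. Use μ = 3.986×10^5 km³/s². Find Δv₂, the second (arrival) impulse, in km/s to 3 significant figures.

Semi-major axis of the transfer orbit: a_t = (44600 + 7050)/2 = 25825 km.
Circular speed at r = 7050 km: v_c = √(μ/r) = 7.519 km/s.
Transfer-orbit speed at the same r (vis-viva, a = a_t): v_t = √[μ(2/r − 1/a_t)] = 9.881 km/s.
Δv₂ = |v_t − v_c| = |9.881 − 7.519| = 2.362 km/s.

Δv₂ = 2.36 km/s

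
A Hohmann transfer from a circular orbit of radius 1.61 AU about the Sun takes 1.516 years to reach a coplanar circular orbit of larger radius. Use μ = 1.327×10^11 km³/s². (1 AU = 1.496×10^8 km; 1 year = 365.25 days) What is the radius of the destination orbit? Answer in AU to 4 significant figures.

In km: r₁ = 1.61 × 1.496×10^8 = 2.40856×10^8 km.
Transfer time t = 1.516 years × 365.25 × 86400 s = 4.78413216×10^7 s, and t = π√(a_t³/μ).
So a_t = (μ t²/π²)^(1/3) = (1.327×10^11 × (4.78413216×10^7)² / π²)^(1/3) = 3.1337×10^8 km.
Since a_t = (r₁ + r₂)/2, r₂ = 2a_t − r₁ = 2×3.1337×10^8 − 2.40856×10^8 = 3.85884×10^8 km.
In AU: r₂ = 3.85884×10^8 / 1.496×10^8 = 2.579 AU.

r₂ = 2.579 AU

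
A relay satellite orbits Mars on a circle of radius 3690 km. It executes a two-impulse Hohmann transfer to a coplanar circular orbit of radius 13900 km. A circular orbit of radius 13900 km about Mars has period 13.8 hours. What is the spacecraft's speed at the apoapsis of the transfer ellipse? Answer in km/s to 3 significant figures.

From Kepler's third law T² = 4π²r³/μ at r = 13900 km, T = 13.8 hours = 13.8 × 3600 s = 49680 s: μ = 4π²r³/T² = 42957.7 km³/s².
Transfer-ellipse semi-major axis a_t = (r₁ + r₂)/2 = (3690 + 13900)/2 = 8795 km.
At apoapsis, r = 13900 km.
Applying v² = μ(2/r − 1/a_t): v = 1.139 km/s.

v = 1.14 km/s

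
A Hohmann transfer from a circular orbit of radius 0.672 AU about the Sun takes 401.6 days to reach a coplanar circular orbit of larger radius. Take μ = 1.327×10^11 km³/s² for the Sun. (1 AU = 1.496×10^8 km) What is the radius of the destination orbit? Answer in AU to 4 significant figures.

r₂ = 2.710 AU

In km: r₁ = 0.672 × 1.496×10^8 = 1.005312×10^8 km.
Transfer time t = 401.6 days = 3.469824×10^7 s, and t = π√(a_t³/μ).
So a_t = (μ t²/π²)^(1/3) = (1.327×10^11 × (3.469824×10^7)² / π²)^(1/3) = 2.5297×10^8 km.
Since a_t = (r₁ + r₂)/2, r₂ = 2a_t − r₁ = 2×2.5297×10^8 − 1.005312×10^8 = 4.054088×10^8 km.
In AU: r₂ = 4.054088×10^8 / 1.496×10^8 = 2.710 AU.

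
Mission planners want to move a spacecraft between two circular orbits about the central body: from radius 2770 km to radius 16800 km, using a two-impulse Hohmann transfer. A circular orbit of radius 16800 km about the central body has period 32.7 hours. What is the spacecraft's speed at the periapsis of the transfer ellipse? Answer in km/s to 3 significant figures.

From Kepler's third law T² = 4π²r³/μ at r = 16800 km, T = 32.7 hours = 32.7 × 3600 s = 1.1772×10^5 s: μ = 4π²r³/T² = 13507.9 km³/s².
Semi-major axis of the transfer orbit: a_t = (2770 + 16800)/2 = 9785 km.
The periapsis of the transfer ellipse is at r = 2770 km.
From the vis-viva equation, v = √[μ(2/r − 1/a_t)] = 2.894 km/s.

v = 2.89 km/s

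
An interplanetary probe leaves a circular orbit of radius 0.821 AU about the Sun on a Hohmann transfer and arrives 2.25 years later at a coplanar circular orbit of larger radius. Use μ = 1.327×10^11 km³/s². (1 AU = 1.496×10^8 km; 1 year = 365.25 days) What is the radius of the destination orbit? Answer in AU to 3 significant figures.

r₂ = 4.63 AU

In km: r₁ = 0.821 × 1.496×10^8 = 1.228216×10^8 km.
Transfer time t = 2.25 years × 365.25 × 86400 s = 7.10046×10^7 s, and t = π√(a_t³/μ).
So a_t = (μ t²/π²)^(1/3) = (1.327×10^11 × (7.10046×10^7)² / π²)^(1/3) = 4.0774×10^8 km.
Since a_t = (r₁ + r₂)/2, r₂ = 2a_t − r₁ = 2×4.0774×10^8 − 1.228216×10^8 = 6.926584×10^8 km.
In AU: r₂ = 6.926584×10^8 / 1.496×10^8 = 4.63 AU.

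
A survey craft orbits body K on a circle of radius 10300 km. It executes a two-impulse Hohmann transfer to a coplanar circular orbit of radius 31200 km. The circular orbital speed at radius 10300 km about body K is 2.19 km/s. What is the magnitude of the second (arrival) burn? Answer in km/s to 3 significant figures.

From the circular-orbit relation v² = μ/r at r = 10300 km: μ = v²r = (2.19)² × 10300 = 49399.8 km³/s².
The Hohmann ellipse has a_t = (r₁ + r₂)/2 = 20750 km.
On the circular orbit at r = 31200 km, v_c = √(μ/r) = 1.2583 km/s.
Transfer-orbit speed at the same r (vis-viva, a = a_t): v_t = √[μ(2/r − 1/a_t)] = 0.88653 km/s.
Δv₂ = |v_t − v_c| = |0.88653 − 1.2583| = 0.3718 km/s.

Δv₂ = 0.372 km/s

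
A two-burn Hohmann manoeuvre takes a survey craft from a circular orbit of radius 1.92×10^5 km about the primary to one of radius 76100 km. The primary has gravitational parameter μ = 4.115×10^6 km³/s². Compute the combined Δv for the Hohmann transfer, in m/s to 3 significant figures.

Δv = 2590 m/s

The Hohmann ellipse has a_t = (r₁ + r₂)/2 = 1.3405×10^5 km.
Circular speed at r₁: v₁ = √(μ/r₁) = √(4.115×10^6/1.920×10^5) = 4.6295 km/s.
Transfer-orbit speed at r₁ (vis-viva): v_a = √[μ(2/r₁ − 1/a_t)] = 3.4881 km/s.
First burn Δv₁ = |v_a − v₁| = 1.141 km/s.
At r₂, v₂ = √(μ/r₂) = 7.3535 km/s.
Transfer-orbit speed at r₂: v_p = √[μ(2/r₂ − 1/a_t)] = 8.8005 km/s.
Second burn Δv₂ = |v₂ − v_p| = 1.447 km/s.
Total Δv = Δv₁ + Δv₂ = 2.588 km/s.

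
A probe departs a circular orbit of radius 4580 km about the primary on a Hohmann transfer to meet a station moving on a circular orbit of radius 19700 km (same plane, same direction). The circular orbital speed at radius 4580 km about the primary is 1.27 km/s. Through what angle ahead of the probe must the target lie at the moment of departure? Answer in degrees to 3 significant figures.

φ = 92.9°

From the circular-orbit relation v² = μ/r at r = 4580 km: μ = v²r = (1.27)² × 4580 = 7387.08 km³/s².
Semi-major axis of the transfer orbit: a_t = (4580 + 19700)/2 = 12140 km.
Transfer time t = π√(a_t³/μ) = 48892 s.
Target angular speed ω₂ = √(μ/r₂³) = 3.1084×10^-5 rad/s.
Angle swept by the target during transfer: ω₂·t = 1.5198 rad = 87.08°.
Arrival is 180° from departure on the ellipse, so φ = 180° − 87.08° = 92.9°.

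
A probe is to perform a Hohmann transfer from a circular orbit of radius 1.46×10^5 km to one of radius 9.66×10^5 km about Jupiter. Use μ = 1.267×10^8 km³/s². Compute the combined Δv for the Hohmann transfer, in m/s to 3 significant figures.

The Hohmann ellipse has a_t = (r₁ + r₂)/2 = 5.560×10^5 km.
At r₁ the circular-orbit speed is v₁ = √(μ/r₁) = 29.459 km/s.
On the transfer ellipse at r₁, vis-viva gives v_p = √[μ(2/r₁ − 1/a_t)] = 38.830 km/s.
First burn Δv₁ = |v_p − v₁| = 9.3710 km/s.
At r₂, v₂ = √(μ/r₂) = 11.4525 km/s.
Transfer-orbit speed at r₂: v_a = √[μ(2/r₂ − 1/a_t)] = 5.86866 km/s.
Second burn Δv₂ = |v₂ − v_a| = 5.5838 km/s.
Δv = Δv₁ + Δv₂ = 9.3710 + 5.5838 = 14.95 km/s.

Δv = 15000 m/s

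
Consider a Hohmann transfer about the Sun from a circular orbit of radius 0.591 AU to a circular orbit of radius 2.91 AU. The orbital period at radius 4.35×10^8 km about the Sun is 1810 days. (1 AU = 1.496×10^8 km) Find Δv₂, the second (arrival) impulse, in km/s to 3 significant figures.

From Kepler's third law T² = 4π²r³/μ at r = 4.35×10^8 km, T = 1810 days = 1810 × 86400 s = 1.56384×10^8 s: μ = 4π²r³/T² = 1.32875×10^11 km³/s².
In km: r₁ = 0.591 × 1.496×10^8 = 8.84136×10^7 km; r₂ = 2.91 × 1.496×10^8 = 4.35336×10^8 km.
Semi-major axis of the transfer orbit: a_t = (8.84136×10^7 + 4.35336×10^8)/2 = 2.618748×10^8 km.
Circular speed at r = 4.35336×10^8 km: v_c = √(μ/r) = 17.4707 km/s.
Transfer-orbit speed at the same r (vis-viva, a = a_t): v_t = √[μ(2/r − 1/a_t)] = 10.1513 km/s.
Δv₂ = |v_t − v_c| = |10.1513 − 17.4707| = 7.319 km/s.

Δv₂ = 7.32 km/s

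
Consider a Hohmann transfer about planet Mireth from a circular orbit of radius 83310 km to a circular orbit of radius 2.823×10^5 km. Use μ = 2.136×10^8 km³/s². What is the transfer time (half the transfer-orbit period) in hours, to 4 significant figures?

t = 4.667 hours

The Hohmann ellipse has a_t = (r₁ + r₂)/2 = 1.82805×10^5 km.
Half the transfer-orbit period gives t = π√(a_t³/μ) = 16800 s.
Converting: 16800 s ÷ 3600 s/hour = 4.667 hours.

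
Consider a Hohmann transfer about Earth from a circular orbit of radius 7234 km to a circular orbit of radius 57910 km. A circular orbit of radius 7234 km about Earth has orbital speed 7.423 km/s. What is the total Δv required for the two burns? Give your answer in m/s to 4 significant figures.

From the circular-orbit relation v² = μ/r at r = 7234 km: μ = v²r = (7.423)² × 7234 = 3.98600×10^5 km³/s².
Semi-major axis of the transfer orbit: a_t = (7234 + 57910)/2 = 32572 km.
At r₁ the circular-orbit speed is v₁ = √(μ/r₁) = 7.423 km/s.
On the transfer ellipse at r₁, v² = μ(2/r − 1/a) gives v_p = √[μ(2/r₁ − 1/a_t)] = 9.898 km/s.
First burn Δv₁ = |v_p − v₁| = 2.475 km/s.
Circular speed at r₂: v₂ = √(μ/r₂) = 2.6236 km/s.
Transfer-orbit speed at r₂: v_a = √[μ(2/r₂ − 1/a_t)] = 1.2364 km/s.
Second burn Δv₂ = |v₂ − v_a| = 1.387 km/s.
Total Δv = Δv₁ + Δv₂ = 3.862 km/s.

Δv = 3862 m/s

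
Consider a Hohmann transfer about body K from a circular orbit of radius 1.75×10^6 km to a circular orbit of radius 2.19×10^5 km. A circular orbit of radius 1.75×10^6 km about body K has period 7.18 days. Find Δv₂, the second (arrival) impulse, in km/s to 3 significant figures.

From Kepler's third law T² = 4π²r³/μ at r = 1.75×10^6 km, T = 7.18 days = 7.18 × 86400 s = 6.20352×10^5 s: μ = 4π²r³/T² = 5.49791×10^8 km³/s².
The Hohmann ellipse has a_t = (r₁ + r₂)/2 = 9.845×10^5 km.
On the circular orbit at r = 2.190×10^5 km, v_c = √(μ/r) = 50.10 km/s.
Transfer-orbit speed at the same r (vis-viva, a = a_t): v_t = √[μ(2/r − 1/a_t)] = 66.80 km/s.
Δv₂ = |v_t − v_c| = |66.80 − 50.10| = 16.70 km/s.

Δv₂ = 16.7 km/s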